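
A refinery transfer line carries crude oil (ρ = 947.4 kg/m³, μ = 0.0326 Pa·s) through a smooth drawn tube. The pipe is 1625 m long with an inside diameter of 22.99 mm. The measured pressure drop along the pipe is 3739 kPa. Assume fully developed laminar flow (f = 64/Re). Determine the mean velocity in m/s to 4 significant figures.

V ≈ 1.166 m/s

For laminar flow, f = 64/Re with Re = ρVD/μ, so Darcy-Weisbach reduces to ΔP = 32μLV/D². Solving for V: V = ΔP·D²/(32μL) = 3.739e+06·(0.02299)²/(32·0.0326·1625) = 1.166 m/s.
Check: Re = ρVD/μ = 947.4·1.166·0.02299/0.0326 = 778.9 < 2300, so the laminar assumption holds.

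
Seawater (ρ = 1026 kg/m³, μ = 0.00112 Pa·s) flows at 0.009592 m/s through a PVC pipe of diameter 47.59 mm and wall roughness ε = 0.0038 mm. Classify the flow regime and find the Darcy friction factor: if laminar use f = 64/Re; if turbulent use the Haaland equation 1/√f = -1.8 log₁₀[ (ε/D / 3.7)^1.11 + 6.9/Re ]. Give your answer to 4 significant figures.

Re = ρVD/μ = 1026·0.009592·0.04759/0.00112 = 418.2.
Re < 2300 → laminar, so f = 64/Re = 0.153 (roughness is irrelevant in laminar flow).

f ≈ 0.1530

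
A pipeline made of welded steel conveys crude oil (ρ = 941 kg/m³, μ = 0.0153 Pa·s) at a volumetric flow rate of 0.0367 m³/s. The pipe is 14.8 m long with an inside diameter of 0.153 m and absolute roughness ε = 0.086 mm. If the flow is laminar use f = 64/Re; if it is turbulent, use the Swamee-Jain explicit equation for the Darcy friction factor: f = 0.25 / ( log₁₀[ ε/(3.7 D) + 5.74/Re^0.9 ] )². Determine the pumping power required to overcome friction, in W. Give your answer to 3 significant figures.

Cross-sectional area A = πD²/4 = π(0.153)²/4 = 0.01839 m²; mean velocity V = Q/A = 0.0367/0.01839 = 1.996 m/s.
Reynolds number Re = ρVD/μ = 941 · 1.996 · 0.153 / 0.0153 = 1.878e+04.
Re > 4000 → turbulent. Relative roughness ε/D = 8.6e-05/0.153 = 0.000562. Swamee-Jain: f = 0.25/(log₁₀[0.000562/3.7 + 5.74/1.878e+04^0.9])² = 0.25/(log₁₀[0.000152 + 0.000818])² = 0.25/(-3.013)² = 0.02753.
Darcy-Weisbach: ΔP = f(L/D)(ρV²/2) = 0.02753·(14.8/0.153)·(941·1.996²/2) = 0.02753·96.73·1875 = 4993 Pa.
Pumping power P = QΔP = 0.0367·4993 = 183.2 W = 183 W.

P ≈ 183 W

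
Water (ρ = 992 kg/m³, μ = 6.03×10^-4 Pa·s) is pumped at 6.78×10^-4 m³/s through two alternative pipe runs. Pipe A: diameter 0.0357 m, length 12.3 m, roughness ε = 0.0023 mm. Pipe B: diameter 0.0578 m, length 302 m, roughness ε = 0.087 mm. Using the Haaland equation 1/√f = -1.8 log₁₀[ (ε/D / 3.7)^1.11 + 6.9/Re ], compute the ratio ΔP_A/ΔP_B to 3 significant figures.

Pipe A: V = Q/A = 0.000678/0.001001 = 0.6773 m/s; Re = 3.978e+04; ε/D = 6.44e-05; Haaland → f = 0.02197; ΔP_A = f(L/D)(ρV²/2) = 1723 Pa.
Pipe B: V = Q/A = 0.000678/0.002624 = 0.2584 m/s; Re = 2.457e+04; ε/D = 0.00151; Haaland → f = 0.02761; ΔP_B = f(L/D)(ρV²/2) = 4777 Pa.
ΔP_A/ΔP_B = 1723/4777 = 0.361.

ΔP_A/ΔP_B ≈ 0.361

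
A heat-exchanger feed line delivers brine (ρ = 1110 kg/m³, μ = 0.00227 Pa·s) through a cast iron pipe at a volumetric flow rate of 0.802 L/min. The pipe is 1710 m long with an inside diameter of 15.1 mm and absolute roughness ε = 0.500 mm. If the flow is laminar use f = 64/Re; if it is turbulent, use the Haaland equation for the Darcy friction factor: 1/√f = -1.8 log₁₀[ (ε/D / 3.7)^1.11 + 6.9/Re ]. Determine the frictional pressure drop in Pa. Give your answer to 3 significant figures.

Q = 0.802 L/min = 0.802/60000 = 1.337e-05 m³/s.
Cross-sectional area A = πD²/4 = π(0.0151)²/4 = 0.0001791 m²; mean velocity V = Q/A = 1.337e-05/0.0001791 = 0.07464 m/s.
Reynolds number Re = ρVD/μ = 1110 · 0.07464 · 0.0151 / 0.00227 = 551.1.
Re < 2300 → laminar flow, so f = 64/Re = 64/551.1 = 0.1161 (the turbulent correlation is not needed).
Darcy-Weisbach: ΔP = f(L/D)(ρV²/2) = 0.1161·(1710/0.0151)·(1110·0.07464²/2) = 0.1161·1.132e+05·3.092 = 4.066e+04 Pa.

ΔP ≈ 40700 Pa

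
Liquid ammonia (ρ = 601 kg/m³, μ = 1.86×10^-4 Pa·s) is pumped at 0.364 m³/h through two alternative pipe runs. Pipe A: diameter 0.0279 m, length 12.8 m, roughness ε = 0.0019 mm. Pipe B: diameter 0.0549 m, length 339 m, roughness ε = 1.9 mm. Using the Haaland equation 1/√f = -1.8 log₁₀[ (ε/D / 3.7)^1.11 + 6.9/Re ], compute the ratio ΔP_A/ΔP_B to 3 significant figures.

Pipe A: V = Q/A = 0.0001011/0.0006114 = 0.1654 m/s; Re = 1.491e+04; ε/D = 6.81e-05; Haaland → f = 0.02784; ΔP_A = f(L/D)(ρV²/2) = 105 Pa.
Pipe B: V = Q/A = 0.0001011/0.002367 = 0.04271 m/s; Re = 7577; ε/D = 0.0346; Haaland → f = 0.06455; ΔP_B = f(L/D)(ρV²/2) = 218.5 Pa.
ΔP_A/ΔP_B = 105/218.5 = 0.481.

ΔP_A/ΔP_B ≈ 0.481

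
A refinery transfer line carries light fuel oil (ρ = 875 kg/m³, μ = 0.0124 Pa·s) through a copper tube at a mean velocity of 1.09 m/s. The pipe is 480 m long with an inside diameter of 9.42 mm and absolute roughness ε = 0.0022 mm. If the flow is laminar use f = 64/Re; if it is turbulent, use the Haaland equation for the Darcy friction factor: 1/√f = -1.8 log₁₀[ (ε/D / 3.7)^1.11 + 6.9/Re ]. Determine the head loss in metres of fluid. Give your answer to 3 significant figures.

Reynolds number Re = ρVD/μ = 875 · 1.09 · 0.00942 / 0.0124 = 724.5.
Re < 2300 → laminar flow, so f = 64/Re = 64/724.5 = 0.08833 (the turbulent correlation is not needed).
Darcy-Weisbach: ΔP = f(L/D)(ρV²/2) = 0.08833·(480/0.00942)·(875·1.09²/2) = 0.08833·5.096e+04·519.8 = 2.34e+06 Pa.
Head loss h_f = ΔP/(ρg) = 2.34e+06/(875·9.81) = 273 m.

h_f ≈ 273 m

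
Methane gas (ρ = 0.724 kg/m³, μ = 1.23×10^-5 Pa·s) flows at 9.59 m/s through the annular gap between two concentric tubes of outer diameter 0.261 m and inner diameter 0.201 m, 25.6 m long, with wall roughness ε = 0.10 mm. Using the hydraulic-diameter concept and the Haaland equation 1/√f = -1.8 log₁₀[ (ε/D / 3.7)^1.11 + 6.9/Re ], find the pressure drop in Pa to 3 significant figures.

ΔP ≈ 379 Pa

Hydraulic diameter D_h = 4A/P = D_o - D_i = 0.261 - 0.201 = 0.06 m.
Re = ρVD_h/μ = 0.724·9.59·0.06/1.23e-05 = 3.387e+04.
ε/D_h = 0.0001/0.06 = 0.00167; Haaland gives 1/√f = -1.8 log₁₀[0.000193+0.000204] = 6.123, so f = 0.02668.
ΔP = f(L/D_h)(ρV²/2) = 0.02668·25.6/0.06·33.29 = 378.9 Pa.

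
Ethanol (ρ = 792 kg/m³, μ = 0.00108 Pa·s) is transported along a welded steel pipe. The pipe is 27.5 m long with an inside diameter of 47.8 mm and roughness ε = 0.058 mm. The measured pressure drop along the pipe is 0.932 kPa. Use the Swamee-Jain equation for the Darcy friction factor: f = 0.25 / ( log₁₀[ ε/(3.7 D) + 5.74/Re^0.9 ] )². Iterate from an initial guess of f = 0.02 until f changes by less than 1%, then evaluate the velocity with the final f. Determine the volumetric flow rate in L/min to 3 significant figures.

Rearranging Darcy-Weisbach: V = √(2·ΔP·D/(f·L·ρ)). With ε/D = 5.8e-05/0.0478 = 0.00121, iterate starting from f = 0.02:
  f = 0.02 → V = √(2·932·0.0478/(0.02·27.5·792)) = 0.4523 m/s; Re = ρVD/μ = 1.585e+04; f → 0.02988
  f = 0.02988 → V = 0.37 m/s; Re = 1.297e+04; f → 0.03115
  f = 0.03115 → V = 0.3624 m/s; Re = 1.27e+04; f → 0.03129
Converged (Δf/f < 1%). With the final f = 0.03129: V = √(2·932·0.0478/(0.03129·27.5·792)) = 0.3616 m/s.
Q = V·A = 0.3616·(π/4·0.0478²) = 0.0006489 m³/s = 38.9 L/min.

Q ≈ 38.9 L/min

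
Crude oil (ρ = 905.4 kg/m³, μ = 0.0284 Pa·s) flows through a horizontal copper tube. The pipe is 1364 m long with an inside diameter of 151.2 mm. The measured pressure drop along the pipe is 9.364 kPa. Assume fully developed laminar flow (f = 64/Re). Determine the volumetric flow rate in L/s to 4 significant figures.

For laminar flow, f = 64/Re with Re = ρVD/μ, so Darcy-Weisbach reduces to ΔP = 32μLV/D². Solving for V: V = ΔP·D²/(32μL) = 9364·(0.1512)²/(32·0.0284·1364) = 0.1727 m/s.
Check: Re = ρVD/μ = 905.4·0.1727·0.1512/0.0284 = 832.4 < 2300, so the laminar assumption holds.
Q = V·A = 0.1727·(π/4·0.1512²) = 0.003101 m³/s = 3.101 L/s.

Q ≈ 3.101 L/s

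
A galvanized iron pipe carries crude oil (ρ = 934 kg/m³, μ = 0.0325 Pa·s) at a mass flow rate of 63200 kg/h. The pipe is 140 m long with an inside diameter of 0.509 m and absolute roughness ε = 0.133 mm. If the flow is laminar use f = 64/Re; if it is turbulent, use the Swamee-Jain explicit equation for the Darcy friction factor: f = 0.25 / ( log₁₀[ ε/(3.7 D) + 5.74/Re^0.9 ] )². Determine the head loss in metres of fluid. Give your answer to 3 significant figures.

h_f ≈ 0.00567 m

ṁ = 63200 kg/h = 63200/3600 = 17.56 kg/s.
A = πD²/4 = π(0.509)²/4 = 0.2035 m²; mean velocity V = ṁ/(ρA) = 17.56/(934 · 0.2035) = 0.09237 m/s.
Reynolds number Re = ρVD/μ = 934 · 0.09237 · 0.509 / 0.0325 = 1351.
Re < 2300 → laminar flow, so f = 64/Re = 64/1351 = 0.04736 (the turbulent correlation is not needed).
Darcy-Weisbach: ΔP = f(L/D)(ρV²/2) = 0.04736·(140/0.509)·(934·0.09237²/2) = 0.04736·275·3.985 = 51.91 Pa.
Head loss h_f = ΔP/(ρg) = 51.91/(934·9.81) = 0.00567 m.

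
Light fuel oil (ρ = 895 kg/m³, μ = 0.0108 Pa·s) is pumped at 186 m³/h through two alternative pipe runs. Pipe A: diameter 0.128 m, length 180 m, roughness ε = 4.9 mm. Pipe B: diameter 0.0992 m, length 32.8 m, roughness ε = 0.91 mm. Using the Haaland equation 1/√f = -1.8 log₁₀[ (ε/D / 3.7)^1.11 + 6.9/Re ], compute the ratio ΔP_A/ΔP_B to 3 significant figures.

Pipe A: V = Q/A = 0.05167/0.01287 = 4.015 m/s; Re = 4.259e+04; ε/D = 0.0383; Haaland → f = 0.06421; ΔP_A = f(L/D)(ρV²/2) = 6.514e+05 Pa.
Pipe B: V = Q/A = 0.05167/0.007729 = 6.685 m/s; Re = 5.496e+04; ε/D = 0.00917; Haaland → f = 0.03795; ΔP_B = f(L/D)(ρV²/2) = 2.51e+05 Pa.
ΔP_A/ΔP_B = 6.514e+05/2.51e+05 = 2.60.

ΔP_A/ΔP_B ≈ 2.60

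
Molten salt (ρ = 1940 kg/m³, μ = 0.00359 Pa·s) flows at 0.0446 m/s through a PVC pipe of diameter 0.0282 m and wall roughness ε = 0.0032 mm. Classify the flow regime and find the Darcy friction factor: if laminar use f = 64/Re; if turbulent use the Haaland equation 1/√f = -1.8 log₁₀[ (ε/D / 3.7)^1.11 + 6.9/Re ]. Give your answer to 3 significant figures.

Re = ρVD/μ = 1940·0.0446·0.0282/0.00359 = 679.7.
Re < 2300 → laminar, so f = 64/Re = 0.09416 (roughness is irrelevant in laminar flow).

f ≈ 0.0942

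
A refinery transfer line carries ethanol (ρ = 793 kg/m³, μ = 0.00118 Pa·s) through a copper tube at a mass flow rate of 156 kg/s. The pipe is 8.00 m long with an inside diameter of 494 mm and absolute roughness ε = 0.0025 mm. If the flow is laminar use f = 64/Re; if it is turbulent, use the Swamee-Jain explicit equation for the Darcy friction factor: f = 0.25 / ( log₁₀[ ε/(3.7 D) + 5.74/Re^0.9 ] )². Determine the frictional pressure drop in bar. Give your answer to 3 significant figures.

A = πD²/4 = π(0.494)²/4 = 0.1917 m²; mean velocity V = ṁ/(ρA) = 156/(793 · 0.1917) = 1.026 m/s.
Reynolds number Re = ρVD/μ = 793 · 1.026 · 0.494 / 0.00118 = 3.407e+05.
Re > 4000 → turbulent. Relative roughness ε/D = 2.5e-06/0.494 = 5.06e-06. Swamee-Jain: f = 0.25/(log₁₀[5.06e-06/3.7 + 5.74/3.407e+05^0.9])² = 0.25/(log₁₀[1.37e-06 + 6.02e-05])² = 0.25/(-4.211)² = 0.0141.
Darcy-Weisbach: ΔP = f(L/D)(ρV²/2) = 0.0141·(8/0.494)·(793·1.026²/2) = 0.0141·16.19·417.7 = 95.39 Pa.
ΔP = 95.39 Pa = 9.54×10^-4 bar.

ΔP ≈ 9.54×10^-4 bar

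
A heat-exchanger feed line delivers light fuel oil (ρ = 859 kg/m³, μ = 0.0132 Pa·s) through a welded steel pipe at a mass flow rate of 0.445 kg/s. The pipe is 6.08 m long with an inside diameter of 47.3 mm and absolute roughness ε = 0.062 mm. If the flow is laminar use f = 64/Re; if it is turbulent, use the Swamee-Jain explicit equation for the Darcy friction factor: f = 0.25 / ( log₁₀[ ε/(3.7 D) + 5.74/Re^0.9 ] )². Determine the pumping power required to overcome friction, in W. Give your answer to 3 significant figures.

A = πD²/4 = π(0.0473)²/4 = 0.001757 m²; mean velocity V = ṁ/(ρA) = 0.445/(859 · 0.001757) = 0.2948 m/s.
Reynolds number Re = ρVD/μ = 859 · 0.2948 · 0.0473 / 0.0132 = 907.5.
Re < 2300 → laminar flow, so f = 64/Re = 64/907.5 = 0.07053 (the turbulent correlation is not needed).
Darcy-Weisbach: ΔP = f(L/D)(ρV²/2) = 0.07053·(6.08/0.0473)·(859·0.2948²/2) = 0.07053·128.5·37.33 = 338.4 Pa.
Q = ṁ/ρ = 0.445/859 = 0.000518 m³/s.
Pumping power P = QΔP = 0.000518·338.4 = 0.1753 W = 0.175 W.

P ≈ 0.175 W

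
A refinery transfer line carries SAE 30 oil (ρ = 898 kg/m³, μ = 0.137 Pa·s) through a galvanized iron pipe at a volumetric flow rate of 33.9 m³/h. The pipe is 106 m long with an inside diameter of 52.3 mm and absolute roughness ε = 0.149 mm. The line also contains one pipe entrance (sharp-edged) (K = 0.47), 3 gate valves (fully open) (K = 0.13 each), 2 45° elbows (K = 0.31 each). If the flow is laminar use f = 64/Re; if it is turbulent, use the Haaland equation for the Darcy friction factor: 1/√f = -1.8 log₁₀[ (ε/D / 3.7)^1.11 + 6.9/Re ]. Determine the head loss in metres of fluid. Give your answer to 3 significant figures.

Q = 33.9 m³/h = 33.9/3600 = 0.009417 m³/s.
Cross-sectional area A = πD²/4 = π(0.0523)²/4 = 0.002148 m²; mean velocity V = Q/A = 0.009417/0.002148 = 4.383 m/s.
Reynolds number Re = ρVD/μ = 898 · 4.383 · 0.0523 / 0.137 = 1503.
Re < 2300 → laminar flow, so f = 64/Re = 64/1503 = 0.04259 (the turbulent correlation is not needed).
Total minor-loss coefficient ΣK = 1·0.47 + 3·0.13 + 2·0.31 = 1.48.
ΔP = [f·L/D + ΣK]·(ρV²/2) = [0.04259·106/0.0523 + 1.48]·(898·4.383²/2) = [86.32 + 1.48]·8627 = 7.575e+05 Pa.
Head loss h_f = ΔP/(ρg) = 7.575e+05/(898·9.81) = 86.0 m.

h_f ≈ 86.0 m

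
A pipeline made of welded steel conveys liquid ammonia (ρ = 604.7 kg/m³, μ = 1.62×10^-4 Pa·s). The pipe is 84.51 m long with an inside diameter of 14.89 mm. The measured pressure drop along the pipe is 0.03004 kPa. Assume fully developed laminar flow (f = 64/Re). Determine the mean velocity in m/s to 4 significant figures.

For laminar flow, f = 64/Re with Re = ρVD/μ, so Darcy-Weisbach reduces to ΔP = 32μLV/D². Solving for V: V = ΔP·D²/(32μL) = 30.04·(0.01489)²/(32·0.000162·84.51) = 0.0152 m/s.
Check: Re = ρVD/μ = 604.7·0.0152·0.01489/0.000162 = 845 < 2300, so the laminar assumption holds.

V ≈ 0.01520 m/s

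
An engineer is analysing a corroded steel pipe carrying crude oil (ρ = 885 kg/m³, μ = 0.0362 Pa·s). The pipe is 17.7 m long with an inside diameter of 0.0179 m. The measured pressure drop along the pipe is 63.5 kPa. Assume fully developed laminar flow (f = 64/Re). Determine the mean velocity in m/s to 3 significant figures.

For laminar flow, f = 64/Re with Re = ρVD/μ, so Darcy-Weisbach reduces to ΔP = 32μLV/D². Solving for V: V = ΔP·D²/(32μL) = 6.35e+04·(0.0179)²/(32·0.0362·17.7) = 0.9923 m/s.
Check: Re = ρVD/μ = 885·0.9923·0.0179/0.0362 = 434.2 < 2300, so the laminar assumption holds.

V ≈ 0.992 m/s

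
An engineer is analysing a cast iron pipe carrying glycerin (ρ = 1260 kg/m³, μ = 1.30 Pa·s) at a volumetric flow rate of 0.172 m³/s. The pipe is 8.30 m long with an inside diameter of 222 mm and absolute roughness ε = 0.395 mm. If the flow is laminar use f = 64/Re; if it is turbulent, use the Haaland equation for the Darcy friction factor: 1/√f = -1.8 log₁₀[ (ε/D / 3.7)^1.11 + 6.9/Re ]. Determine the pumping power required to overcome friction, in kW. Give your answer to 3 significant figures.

Cross-sectional area A = πD²/4 = π(0.222)²/4 = 0.03871 m²; mean velocity V = Q/A = 0.172/0.03871 = 4.444 m/s.
Reynolds number Re = ρVD/μ = 1260 · 4.444 · 0.222 / 1.3 = 956.1.
Re < 2300 → laminar flow, so f = 64/Re = 64/956.1 = 0.06694 (the turbulent correlation is not needed).
Darcy-Weisbach: ΔP = f(L/D)(ρV²/2) = 0.06694·(8.3/0.222)·(1260·4.444²/2) = 0.06694·37.39·1.244e+04 = 3.113e+04 Pa.
Pumping power P = QΔP = 0.172·3.113e+04 = 5355 W = 5.35 kW.

P ≈ 5.35 kW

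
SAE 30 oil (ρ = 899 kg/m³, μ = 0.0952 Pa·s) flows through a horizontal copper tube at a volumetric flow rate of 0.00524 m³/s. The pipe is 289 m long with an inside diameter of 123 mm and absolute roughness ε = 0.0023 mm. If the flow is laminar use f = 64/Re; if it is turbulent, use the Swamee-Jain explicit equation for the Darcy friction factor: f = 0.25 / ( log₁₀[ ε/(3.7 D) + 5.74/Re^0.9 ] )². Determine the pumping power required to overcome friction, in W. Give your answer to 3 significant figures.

P ≈ 134 W

Cross-sectional area A = πD²/4 = π(0.123)²/4 = 0.01188 m²; mean velocity V = Q/A = 0.00524/0.01188 = 0.441 m/s.
Reynolds number Re = ρVD/μ = 899 · 0.441 · 0.123 / 0.0952 = 512.2.
Re < 2300 → laminar flow, so f = 64/Re = 64/512.2 = 0.1249 (the turbulent correlation is not needed).
Darcy-Weisbach: ΔP = f(L/D)(ρV²/2) = 0.1249·(289/0.123)·(899·0.441²/2) = 0.1249·2350·87.42 = 2.566e+04 Pa.
Pumping power P = QΔP = 0.00524·2.566e+04 = 134.5 W = 134 W.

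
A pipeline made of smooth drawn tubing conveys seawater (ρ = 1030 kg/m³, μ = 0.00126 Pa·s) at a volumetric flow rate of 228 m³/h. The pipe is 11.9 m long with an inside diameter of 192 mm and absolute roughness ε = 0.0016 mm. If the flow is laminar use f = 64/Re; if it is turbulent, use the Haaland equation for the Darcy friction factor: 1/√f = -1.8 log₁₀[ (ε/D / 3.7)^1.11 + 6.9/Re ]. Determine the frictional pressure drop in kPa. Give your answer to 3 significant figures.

ΔP ≈ 2.15 kPa

Q = 228 m³/h = 228/3600 = 0.06333 m³/s.
Cross-sectional area A = πD²/4 = π(0.192)²/4 = 0.02895 m²; mean velocity V = Q/A = 0.06333/0.02895 = 2.187 m/s.
Reynolds number Re = ρVD/μ = 1030 · 2.187 · 0.192 / 0.00126 = 3.433e+05.
Re > 4000 → turbulent. Relative roughness ε/D = 1.6e-06/0.192 = 8.33e-06. Haaland: 1/√f = -1.8 log₁₀[(8.33e-06/3.7)^1.11 + 6.9/3.433e+05] = -1.8 log₁₀[5.39e-07 + 2.01e-05] = 8.434, so f = 0.01406.
Darcy-Weisbach: ΔP = f(L/D)(ρV²/2) = 0.01406·(11.9/0.192)·(1030·2.187²/2) = 0.01406·61.98·2464 = 2147 Pa.
ΔP = 2147 Pa = 2.15 kPa.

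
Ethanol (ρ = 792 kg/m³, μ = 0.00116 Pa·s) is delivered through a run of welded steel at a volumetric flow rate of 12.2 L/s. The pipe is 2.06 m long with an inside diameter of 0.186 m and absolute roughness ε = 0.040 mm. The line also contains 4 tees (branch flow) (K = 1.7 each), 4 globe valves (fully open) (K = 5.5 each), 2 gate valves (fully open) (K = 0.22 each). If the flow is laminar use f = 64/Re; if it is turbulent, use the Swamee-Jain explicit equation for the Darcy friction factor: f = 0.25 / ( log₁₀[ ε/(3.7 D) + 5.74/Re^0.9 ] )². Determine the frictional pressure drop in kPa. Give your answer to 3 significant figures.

Q = 12.2 L/s = 12.2/1000 = 0.0122 m³/s.
Cross-sectional area A = πD²/4 = π(0.186)²/4 = 0.02717 m²; mean velocity V = Q/A = 0.0122/0.02717 = 0.449 m/s.
Reynolds number Re = ρVD/μ = 792 · 0.449 · 0.186 / 0.00116 = 5.702e+04.
Re > 4000 → turbulent. Relative roughness ε/D = 4e-05/0.186 = 0.000215. Swamee-Jain: f = 0.25/(log₁₀[0.000215/3.7 + 5.74/5.702e+04^0.9])² = 0.25/(log₁₀[5.81e-05 + 0.000301])² = 0.25/(-3.445)² = 0.02107.
Total minor-loss coefficient ΣK = 4·1.7 + 4·5.5 + 2·0.22 = 29.2.
ΔP = [f·L/D + ΣK]·(ρV²/2) = [0.02107·2.06/0.186 + 29.2]·(792·0.449²/2) = [0.2333 + 29.2]·79.83 = 2353 Pa.
ΔP = 2353 Pa = 2.35 kPa.

ΔP ≈ 2.35 kPa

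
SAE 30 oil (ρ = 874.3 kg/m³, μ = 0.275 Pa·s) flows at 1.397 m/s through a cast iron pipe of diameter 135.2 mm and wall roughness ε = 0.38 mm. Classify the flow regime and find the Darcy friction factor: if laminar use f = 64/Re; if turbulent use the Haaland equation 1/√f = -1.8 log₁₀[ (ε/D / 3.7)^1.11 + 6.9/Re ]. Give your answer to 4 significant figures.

f ≈ 0.1066

Re = ρVD/μ = 874.3·1.397·0.1352/0.275 = 600.5.
Re < 2300 → laminar, so f = 64/Re = 0.1066 (roughness is irrelevant in laminar flow).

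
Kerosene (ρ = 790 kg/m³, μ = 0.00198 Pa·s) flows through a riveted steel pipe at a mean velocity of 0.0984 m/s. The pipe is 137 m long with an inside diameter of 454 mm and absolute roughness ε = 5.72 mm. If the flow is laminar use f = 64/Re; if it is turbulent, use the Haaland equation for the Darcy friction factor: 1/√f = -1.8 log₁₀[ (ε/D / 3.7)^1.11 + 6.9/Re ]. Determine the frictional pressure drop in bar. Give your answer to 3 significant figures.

ΔP ≈ 5.05×10^-4 bar

Reynolds number Re = ρVD/μ = 790 · 0.0984 · 0.454 / 0.00198 = 1.782e+04.
Re > 4000 → turbulent. Relative roughness ε/D = 0.00572/0.454 = 0.0126. Haaland: 1/√f = -1.8 log₁₀[(0.0126/3.7)^1.11 + 6.9/1.782e+04] = -1.8 log₁₀[0.00182 + 0.000387] = 4.78, so f = 0.04376.
Darcy-Weisbach: ΔP = f(L/D)(ρV²/2) = 0.04376·(137/0.454)·(790·0.0984²/2) = 0.04376·301.8·3.825 = 50.51 Pa.
ΔP = 50.51 Pa = 5.05×10^-4 bar.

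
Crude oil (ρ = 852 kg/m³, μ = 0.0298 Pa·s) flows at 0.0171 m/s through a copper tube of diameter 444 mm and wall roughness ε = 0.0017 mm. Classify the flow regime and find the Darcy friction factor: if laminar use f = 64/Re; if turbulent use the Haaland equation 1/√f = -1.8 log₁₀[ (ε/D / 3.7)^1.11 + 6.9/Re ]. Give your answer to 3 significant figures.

f ≈ 0.295

Re = ρVD/μ = 852·0.0171·0.444/0.0298 = 217.1.
Re < 2300 → laminar, so f = 64/Re = 0.2948 (roughness is irrelevant in laminar flow).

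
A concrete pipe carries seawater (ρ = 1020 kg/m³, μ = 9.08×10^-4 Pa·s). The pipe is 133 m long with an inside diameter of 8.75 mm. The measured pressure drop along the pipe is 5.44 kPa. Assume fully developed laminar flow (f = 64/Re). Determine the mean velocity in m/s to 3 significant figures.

For laminar flow, f = 64/Re with Re = ρVD/μ, so Darcy-Weisbach reduces to ΔP = 32μLV/D². Solving for V: V = ΔP·D²/(32μL) = 5440·(0.00875)²/(32·0.000908·133) = 0.1078 m/s.
Check: Re = ρVD/μ = 1020·0.1078·0.00875/0.000908 = 1059 < 2300, so the laminar assumption holds.

V ≈ 0.108 m/s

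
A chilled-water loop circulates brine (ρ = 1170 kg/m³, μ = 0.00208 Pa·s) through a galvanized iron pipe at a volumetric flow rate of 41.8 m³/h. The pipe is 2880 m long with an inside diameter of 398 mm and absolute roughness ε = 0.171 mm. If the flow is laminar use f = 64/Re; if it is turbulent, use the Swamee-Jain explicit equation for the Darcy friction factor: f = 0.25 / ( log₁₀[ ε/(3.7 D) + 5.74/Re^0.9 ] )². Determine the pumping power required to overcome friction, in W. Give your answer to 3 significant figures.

P ≈ 11.4 W

Q = 41.8 m³/h = 41.8/3600 = 0.01161 m³/s.
Cross-sectional area A = πD²/4 = π(0.398)²/4 = 0.1244 m²; mean velocity V = Q/A = 0.01161/0.1244 = 0.09333 m/s.
Reynolds number Re = ρVD/μ = 1170 · 0.09333 · 0.398 / 0.00208 = 2.089e+04.
Re > 4000 → turbulent. Relative roughness ε/D = 0.000171/0.398 = 0.00043. Swamee-Jain: f = 0.25/(log₁₀[0.00043/3.7 + 5.74/2.089e+04^0.9])² = 0.25/(log₁₀[0.000116 + 0.000743])² = 0.25/(-3.066)² = 0.02659.
Darcy-Weisbach: ΔP = f(L/D)(ρV²/2) = 0.02659·(2880/0.398)·(1170·0.09333²/2) = 0.02659·7236·5.096 = 980.6 Pa.
Pumping power P = QΔP = 0.01161·980.6 = 11.39 W = 11.4 W.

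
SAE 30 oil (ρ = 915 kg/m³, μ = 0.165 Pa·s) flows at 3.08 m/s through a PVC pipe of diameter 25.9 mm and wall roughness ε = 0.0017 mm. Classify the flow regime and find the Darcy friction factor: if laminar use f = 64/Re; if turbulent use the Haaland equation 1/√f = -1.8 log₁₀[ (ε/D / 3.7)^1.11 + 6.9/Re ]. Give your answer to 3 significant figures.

f ≈ 0.145

Re = ρVD/μ = 915·3.08·0.0259/0.165 = 442.4.
Re < 2300 → laminar, so f = 64/Re = 0.1447 (roughness is irrelevant in laminar flow).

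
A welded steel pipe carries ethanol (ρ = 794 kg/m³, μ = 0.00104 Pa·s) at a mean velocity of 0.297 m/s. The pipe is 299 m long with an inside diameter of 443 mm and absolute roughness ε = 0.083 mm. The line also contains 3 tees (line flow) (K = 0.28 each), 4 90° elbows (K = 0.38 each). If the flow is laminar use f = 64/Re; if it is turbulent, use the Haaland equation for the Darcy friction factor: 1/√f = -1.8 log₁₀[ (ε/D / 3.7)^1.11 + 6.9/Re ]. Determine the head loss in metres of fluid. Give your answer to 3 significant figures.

h_f ≈ 0.0672 m

Reynolds number Re = ρVD/μ = 794 · 0.297 · 0.443 / 0.00104 = 1.004e+05.
Re > 4000 → turbulent. Relative roughness ε/D = 8.3e-05/0.443 = 0.000187. Haaland: 1/√f = -1.8 log₁₀[(0.000187/3.7)^1.11 + 6.9/1.004e+05] = -1.8 log₁₀[1.71e-05 + 6.87e-05] = 7.32, so f = 0.01866.
Total minor-loss coefficient ΣK = 3·0.28 + 4·0.38 = 2.36.
ΔP = [f·L/D + ΣK]·(ρV²/2) = [0.01866·299/0.443 + 2.36]·(794·0.297²/2) = [12.6 + 2.36]·35.02 = 523.7 Pa.
Head loss h_f = ΔP/(ρg) = 523.7/(794·9.81) = 0.0672 m.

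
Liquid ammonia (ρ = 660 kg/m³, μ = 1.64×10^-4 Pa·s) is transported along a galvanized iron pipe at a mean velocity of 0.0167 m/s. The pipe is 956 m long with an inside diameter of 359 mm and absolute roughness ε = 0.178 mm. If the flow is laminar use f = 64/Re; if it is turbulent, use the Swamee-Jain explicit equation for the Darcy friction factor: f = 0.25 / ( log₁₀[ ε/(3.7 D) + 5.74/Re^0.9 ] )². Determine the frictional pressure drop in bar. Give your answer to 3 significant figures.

Reynolds number Re = ρVD/μ = 660 · 0.0167 · 0.359 / 0.000164 = 2.413e+04.
Re > 4000 → turbulent. Relative roughness ε/D = 0.000178/0.359 = 0.000496. Swamee-Jain: f = 0.25/(log₁₀[0.000496/3.7 + 5.74/2.413e+04^0.9])² = 0.25/(log₁₀[0.000134 + 0.000653])² = 0.25/(-3.104)² = 0.02594.
Darcy-Weisbach: ΔP = f(L/D)(ρV²/2) = 0.02594·(956/0.359)·(660·0.0167²/2) = 0.02594·2663·0.09203 = 6.358 Pa.
ΔP = 6.358 Pa = 6.36×10^-5 bar.

ΔP ≈ 6.36×10^-5 bar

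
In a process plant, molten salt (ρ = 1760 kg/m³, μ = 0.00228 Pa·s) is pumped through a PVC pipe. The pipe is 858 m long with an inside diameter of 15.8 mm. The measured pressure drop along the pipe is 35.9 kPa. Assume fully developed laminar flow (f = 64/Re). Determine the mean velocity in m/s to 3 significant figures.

For laminar flow, f = 64/Re with Re = ρVD/μ, so Darcy-Weisbach reduces to ΔP = 32μLV/D². Solving for V: V = ΔP·D²/(32μL) = 3.59e+04·(0.0158)²/(32·0.00228·858) = 0.1432 m/s.
Check: Re = ρVD/μ = 1760·0.1432·0.0158/0.00228 = 1746 < 2300, so the laminar assumption holds.

V ≈ 0.143 m/s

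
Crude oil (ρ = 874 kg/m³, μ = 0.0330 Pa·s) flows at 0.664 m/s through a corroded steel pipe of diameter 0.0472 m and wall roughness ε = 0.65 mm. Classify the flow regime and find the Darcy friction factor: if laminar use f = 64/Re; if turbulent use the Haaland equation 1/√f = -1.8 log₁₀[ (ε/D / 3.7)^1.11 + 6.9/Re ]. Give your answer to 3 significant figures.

Re = ρVD/μ = 874·0.664·0.0472/0.033 = 830.1.
Re < 2300 → laminar, so f = 64/Re = 0.0771 (roughness is irrelevant in laminar flow).

f ≈ 0.0771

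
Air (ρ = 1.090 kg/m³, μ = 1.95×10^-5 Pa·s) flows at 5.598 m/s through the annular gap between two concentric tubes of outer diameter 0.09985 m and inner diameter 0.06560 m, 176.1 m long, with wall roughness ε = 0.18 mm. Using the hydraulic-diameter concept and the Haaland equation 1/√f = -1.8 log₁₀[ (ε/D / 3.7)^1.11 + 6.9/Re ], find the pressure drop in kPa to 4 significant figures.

ΔP ≈ 3.280 kPa

Hydraulic diameter D_h = 4A/P = D_o - D_i = 0.09985 - 0.0656 = 0.03425 m.
Re = ρVD_h/μ = 1.09·5.598·0.03425/1.95e-05 = 1.072e+04.
ε/D_h = 0.00018/0.03425 = 0.00526; Haaland gives 1/√f = -1.8 log₁₀[0.000691+0.000644] = 5.175, so f = 0.03735.
ΔP = f(L/D_h)(ρV²/2) = 0.03735·176.1/0.03425·17.08 = 3280 Pa.
ΔP = 3.280 kPa.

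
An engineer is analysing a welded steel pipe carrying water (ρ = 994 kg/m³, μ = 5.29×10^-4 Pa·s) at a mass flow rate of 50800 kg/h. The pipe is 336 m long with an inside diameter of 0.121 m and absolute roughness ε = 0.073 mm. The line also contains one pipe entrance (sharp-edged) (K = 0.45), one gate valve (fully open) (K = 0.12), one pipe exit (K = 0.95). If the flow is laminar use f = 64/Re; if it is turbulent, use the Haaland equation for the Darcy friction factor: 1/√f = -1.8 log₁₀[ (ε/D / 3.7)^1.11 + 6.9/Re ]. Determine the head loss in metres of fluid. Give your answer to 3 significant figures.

ṁ = 50800 kg/h = 50800/3600 = 14.11 kg/s.
A = πD²/4 = π(0.121)²/4 = 0.0115 m²; mean velocity V = ṁ/(ρA) = 14.11/(994 · 0.0115) = 1.235 m/s.
Reynolds number Re = ρVD/μ = 994 · 1.235 · 0.121 / 0.000529 = 2.807e+05.
Re > 4000 → turbulent. Relative roughness ε/D = 7.3e-05/0.121 = 0.000603. Haaland: 1/√f = -1.8 log₁₀[(0.000603/3.7)^1.11 + 6.9/2.807e+05] = -1.8 log₁₀[6.25e-05 + 2.46e-05] = 7.308, so f = 0.01872.
Total minor-loss coefficient ΣK = 1·0.45 + 1·0.12 + 1·0.95 = 1.52.
ΔP = [f·L/D + ΣK]·(ρV²/2) = [0.01872·336/0.121 + 1.52]·(994·1.235²/2) = [51.99 + 1.52]·757.5 = 4.053e+04 Pa.
Head loss h_f = ΔP/(ρg) = 4.053e+04/(994·9.81) = 4.16 m.

h_f ≈ 4.16 m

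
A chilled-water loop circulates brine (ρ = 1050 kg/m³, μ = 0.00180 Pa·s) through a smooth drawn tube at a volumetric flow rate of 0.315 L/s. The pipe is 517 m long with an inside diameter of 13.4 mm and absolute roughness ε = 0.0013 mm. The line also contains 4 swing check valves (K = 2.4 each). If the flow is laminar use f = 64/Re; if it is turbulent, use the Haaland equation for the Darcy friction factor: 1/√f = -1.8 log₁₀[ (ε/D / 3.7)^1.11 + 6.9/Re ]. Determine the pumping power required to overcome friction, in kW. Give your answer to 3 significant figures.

Q = 0.315 L/s = 0.315/1000 = 0.000315 m³/s.
Cross-sectional area A = πD²/4 = π(0.0134)²/4 = 0.000141 m²; mean velocity V = Q/A = 0.000315/0.000141 = 2.234 m/s.
Reynolds number Re = ρVD/μ = 1050 · 2.234 · 0.0134 / 0.0018 = 1.746e+04.
Re > 4000 → turbulent. Relative roughness ε/D = 1.3e-06/0.0134 = 9.7e-05. Haaland: 1/√f = -1.8 log₁₀[(9.7e-05/3.7)^1.11 + 6.9/1.746e+04] = -1.8 log₁₀[8.22e-06 + 0.000395] = 6.11, so f = 0.02679.
Total minor-loss coefficient ΣK = 4·2.4 = 9.6.
ΔP = [f·L/D + ΣK]·(ρV²/2) = [0.02679·517/0.0134 + 9.6]·(1050·2.234²/2) = [1034 + 9.6]·2619 = 2.732e+06 Pa.
Pumping power P = QΔP = 0.000315·2.732e+06 = 860.7 W = 0.861 kW.

P ≈ 0.861 kW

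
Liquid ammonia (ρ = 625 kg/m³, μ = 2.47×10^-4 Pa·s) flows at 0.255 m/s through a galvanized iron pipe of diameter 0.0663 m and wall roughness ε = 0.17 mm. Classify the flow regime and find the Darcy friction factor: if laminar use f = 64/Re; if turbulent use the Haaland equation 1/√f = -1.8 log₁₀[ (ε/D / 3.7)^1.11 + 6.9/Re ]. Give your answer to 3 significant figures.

Re = ρVD/μ = 625·0.255·0.0663/0.000247 = 4.278e+04.
Re > 4000 → turbulent. ε/D = 0.00017/0.0663 = 0.00256; Haaland: 1/√f = -1.8 log₁₀[0.000311 + 0.000161] = 5.986, so f = 0.02791.

f ≈ 0.0279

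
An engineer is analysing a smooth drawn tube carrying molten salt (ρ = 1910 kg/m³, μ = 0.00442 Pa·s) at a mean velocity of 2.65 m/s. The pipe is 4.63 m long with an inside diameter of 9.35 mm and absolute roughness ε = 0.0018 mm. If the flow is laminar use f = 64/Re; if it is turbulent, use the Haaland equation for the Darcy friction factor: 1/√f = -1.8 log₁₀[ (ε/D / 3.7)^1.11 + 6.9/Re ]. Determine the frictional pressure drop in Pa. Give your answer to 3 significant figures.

Reynolds number Re = ρVD/μ = 1910 · 2.65 · 0.00935 / 0.00442 = 1.071e+04.
Re > 4000 → turbulent. Relative roughness ε/D = 1.8e-06/0.00935 = 0.000193. Haaland: 1/√f = -1.8 log₁₀[(0.000193/3.7)^1.11 + 6.9/1.071e+04] = -1.8 log₁₀[1.76e-05 + 0.000644] = 5.722, so f = 0.03054.
Darcy-Weisbach: ΔP = f(L/D)(ρV²/2) = 0.03054·(4.63/0.00935)·(1910·2.65²/2) = 0.03054·495.2·6706 = 1.014e+05 Pa.

ΔP ≈ 101000 Pa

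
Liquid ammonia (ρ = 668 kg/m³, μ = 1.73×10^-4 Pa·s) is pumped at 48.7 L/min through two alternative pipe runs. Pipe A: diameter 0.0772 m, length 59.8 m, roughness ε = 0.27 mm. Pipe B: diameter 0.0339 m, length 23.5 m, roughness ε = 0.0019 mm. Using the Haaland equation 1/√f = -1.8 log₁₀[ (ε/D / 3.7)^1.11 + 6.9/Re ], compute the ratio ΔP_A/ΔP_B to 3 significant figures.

Pipe A: V = Q/A = 0.0008117/0.004681 = 0.1734 m/s; Re = 5.169e+04; ε/D = 0.0035; Haaland → f = 0.02937; ΔP_A = f(L/D)(ρV²/2) = 228.4 Pa.
Pipe B: V = Q/A = 0.0008117/0.0009026 = 0.8993 m/s; Re = 1.177e+05; ε/D = 5.6e-05; Haaland → f = 0.0175; ΔP_B = f(L/D)(ρV²/2) = 3276 Pa.
ΔP_A/ΔP_B = 228.4/3276 = 0.0697.

ΔP_A/ΔP_B ≈ 0.0697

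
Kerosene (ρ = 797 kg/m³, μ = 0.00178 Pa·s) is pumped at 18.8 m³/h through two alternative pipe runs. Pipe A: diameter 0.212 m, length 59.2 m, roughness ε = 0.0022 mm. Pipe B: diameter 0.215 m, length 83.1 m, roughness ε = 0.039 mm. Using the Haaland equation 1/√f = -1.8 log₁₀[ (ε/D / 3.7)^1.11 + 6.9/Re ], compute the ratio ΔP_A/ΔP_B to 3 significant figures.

Pipe A: V = Q/A = 0.005222/0.0353 = 0.1479 m/s; Re = 1.404e+04; ε/D = 1.04e-05; Haaland → f = 0.0282; ΔP_A = f(L/D)(ρV²/2) = 68.69 Pa.
Pipe B: V = Q/A = 0.005222/0.03631 = 0.1438 m/s; Re = 1.385e+04; ε/D = 0.000181; Haaland → f = 0.02854; ΔP_B = f(L/D)(ρV²/2) = 90.96 Pa.
ΔP_A/ΔP_B = 68.69/90.96 = 0.755.

ΔP_A/ΔP_B ≈ 0.755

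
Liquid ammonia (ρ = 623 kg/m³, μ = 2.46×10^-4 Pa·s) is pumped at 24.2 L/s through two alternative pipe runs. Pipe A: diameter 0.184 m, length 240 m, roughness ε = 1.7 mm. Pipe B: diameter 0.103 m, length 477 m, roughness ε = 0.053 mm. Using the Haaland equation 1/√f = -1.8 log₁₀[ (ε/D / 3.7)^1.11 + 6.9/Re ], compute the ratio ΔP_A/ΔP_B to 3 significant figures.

Pipe A: V = Q/A = 0.0242/0.02659 = 0.9101 m/s; Re = 4.241e+05; ε/D = 0.00924; Haaland → f = 0.03712; ΔP_A = f(L/D)(ρV²/2) = 1.249e+04 Pa.
Pipe B: V = Q/A = 0.0242/0.008332 = 2.904 m/s; Re = 7.576e+05; ε/D = 0.000515; Haaland → f = 0.0174; ΔP_B = f(L/D)(ρV²/2) = 2.118e+05 Pa.
ΔP_A/ΔP_B = 1.249e+04/2.118e+05 = 0.0590.

ΔP_A/ΔP_B ≈ 0.0590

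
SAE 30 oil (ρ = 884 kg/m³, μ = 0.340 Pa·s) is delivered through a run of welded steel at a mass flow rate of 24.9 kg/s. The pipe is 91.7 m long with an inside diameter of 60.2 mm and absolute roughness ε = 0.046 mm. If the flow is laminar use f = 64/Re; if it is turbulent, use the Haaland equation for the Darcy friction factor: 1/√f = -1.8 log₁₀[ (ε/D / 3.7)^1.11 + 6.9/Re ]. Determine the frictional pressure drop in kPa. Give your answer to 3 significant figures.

ΔP ≈ 2720 kPa

A = πD²/4 = π(0.0602)²/4 = 0.002846 m²; mean velocity V = ṁ/(ρA) = 24.9/(884 · 0.002846) = 9.896 m/s.
Reynolds number Re = ρVD/μ = 884 · 9.896 · 0.0602 / 0.34 = 1549.
Re < 2300 → laminar flow, so f = 64/Re = 64/1549 = 0.04132 (the turbulent correlation is not needed).
Darcy-Weisbach: ΔP = f(L/D)(ρV²/2) = 0.04132·(91.7/0.0602)·(884·9.896²/2) = 0.04132·1523·4.329e+04 = 2.724e+06 Pa.
ΔP = 2.724e+06 Pa = 2720 kPa.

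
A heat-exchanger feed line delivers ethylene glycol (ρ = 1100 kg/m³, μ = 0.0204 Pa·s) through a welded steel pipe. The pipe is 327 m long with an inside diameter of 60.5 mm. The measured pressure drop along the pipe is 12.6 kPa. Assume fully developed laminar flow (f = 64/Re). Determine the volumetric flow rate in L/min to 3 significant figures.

Q ≈ 37.3 L/min

For laminar flow, f = 64/Re with Re = ρVD/μ, so Darcy-Weisbach reduces to ΔP = 32μLV/D². Solving for V: V = ΔP·D²/(32μL) = 1.26e+04·(0.0605)²/(32·0.0204·327) = 0.216 m/s.
Check: Re = ρVD/μ = 1100·0.216·0.0605/0.0204 = 704.8 < 2300, so the laminar assumption holds.
Q = V·A = 0.216·(π/4·0.0605²) = 0.0006211 m³/s = 37.3 L/min.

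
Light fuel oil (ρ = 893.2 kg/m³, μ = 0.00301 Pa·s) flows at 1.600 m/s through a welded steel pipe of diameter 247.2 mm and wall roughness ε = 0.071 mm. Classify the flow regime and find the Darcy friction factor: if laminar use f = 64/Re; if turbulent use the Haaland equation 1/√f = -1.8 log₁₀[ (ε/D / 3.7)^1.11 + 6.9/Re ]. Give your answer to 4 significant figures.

f ≈ 0.01868

Re = ρVD/μ = 893.2·1.6·0.2472/0.00301 = 1.174e+05.
Re > 4000 → turbulent. ε/D = 7.1e-05/0.2472 = 0.000287; Haaland: 1/√f = -1.8 log₁₀[2.74e-05 + 5.88e-05] = 7.316, so f = 0.01868.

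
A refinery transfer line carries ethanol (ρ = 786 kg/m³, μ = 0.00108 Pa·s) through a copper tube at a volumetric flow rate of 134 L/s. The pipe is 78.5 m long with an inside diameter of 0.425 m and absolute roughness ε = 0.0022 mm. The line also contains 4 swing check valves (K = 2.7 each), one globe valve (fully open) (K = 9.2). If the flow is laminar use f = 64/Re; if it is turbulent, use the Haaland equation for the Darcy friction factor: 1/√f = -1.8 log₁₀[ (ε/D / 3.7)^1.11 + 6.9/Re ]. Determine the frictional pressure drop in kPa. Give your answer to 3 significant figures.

Q = 134 L/s = 134/1000 = 0.134 m³/s.
Cross-sectional area A = πD²/4 = π(0.425)²/4 = 0.1419 m²; mean velocity V = Q/A = 0.134/0.1419 = 0.9446 m/s.
Reynolds number Re = ρVD/μ = 786 · 0.9446 · 0.425 / 0.00108 = 2.922e+05.
Re > 4000 → turbulent. Relative roughness ε/D = 2.2e-06/0.425 = 5.18e-06. Haaland: 1/√f = -1.8 log₁₀[(5.18e-06/3.7)^1.11 + 6.9/2.922e+05] = -1.8 log₁₀[3.18e-07 + 2.36e-05] = 8.318, so f = 0.01445.
Total minor-loss coefficient ΣK = 4·2.7 + 1·9.2 = 20.
ΔP = [f·L/D + ΣK]·(ρV²/2) = [0.01445·78.5/0.425 + 20]·(786·0.9446²/2) = [2.67 + 20]·350.6 = 7949 Pa.
ΔP = 7949 Pa = 7.95 kPa.

ΔP ≈ 7.95 kPa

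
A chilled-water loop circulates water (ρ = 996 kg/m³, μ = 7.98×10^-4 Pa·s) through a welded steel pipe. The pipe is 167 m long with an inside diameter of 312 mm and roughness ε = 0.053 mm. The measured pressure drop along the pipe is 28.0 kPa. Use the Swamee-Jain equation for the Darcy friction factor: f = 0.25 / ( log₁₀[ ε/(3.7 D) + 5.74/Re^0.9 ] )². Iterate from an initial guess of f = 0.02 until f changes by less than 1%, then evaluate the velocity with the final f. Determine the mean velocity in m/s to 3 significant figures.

Rearranging Darcy-Weisbach: V = √(2·ΔP·D/(f·L·ρ)). With ε/D = 5.3e-05/0.312 = 0.00017, iterate starting from f = 0.02:
  f = 0.02 → V = √(2·2.8e+04·0.312/(0.02·167·996)) = 2.292 m/s; Re = ρVD/μ = 8.924e+05; f → 0.01453
  f = 0.01453 → V = 2.688 m/s; Re = 1.047e+06; f → 0.01439
  f = 0.01439 → V = 2.702 m/s; Re = 1.052e+06; f → 0.01438
Converged (Δf/f < 1%). With the final f = 0.01438: V = √(2·2.8e+04·0.312/(0.01438·167·996)) = 2.702 m/s.

V ≈ 2.70 m/s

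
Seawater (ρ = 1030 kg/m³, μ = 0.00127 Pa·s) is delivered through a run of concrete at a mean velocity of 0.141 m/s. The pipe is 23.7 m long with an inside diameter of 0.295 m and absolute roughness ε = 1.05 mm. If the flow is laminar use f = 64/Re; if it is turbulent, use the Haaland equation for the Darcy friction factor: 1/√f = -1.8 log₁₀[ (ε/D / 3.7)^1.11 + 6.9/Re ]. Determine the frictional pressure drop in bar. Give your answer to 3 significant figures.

Reynolds number Re = ρVD/μ = 1030 · 0.141 · 0.295 / 0.00127 = 3.373e+04.
Re > 4000 → turbulent. Relative roughness ε/D = 0.00105/0.295 = 0.00356. Haaland: 1/√f = -1.8 log₁₀[(0.00356/3.7)^1.11 + 6.9/3.373e+04] = -1.8 log₁₀[0.000448 + 0.000205] = 5.734, so f = 0.03042.
Darcy-Weisbach: ΔP = f(L/D)(ρV²/2) = 0.03042·(23.7/0.295)·(1030·0.141²/2) = 0.03042·80.34·10.24 = 25.02 Pa.
ΔP = 25.02 Pa = 2.50×10^-4 bar.

ΔP ≈ 2.50×10^-4 bar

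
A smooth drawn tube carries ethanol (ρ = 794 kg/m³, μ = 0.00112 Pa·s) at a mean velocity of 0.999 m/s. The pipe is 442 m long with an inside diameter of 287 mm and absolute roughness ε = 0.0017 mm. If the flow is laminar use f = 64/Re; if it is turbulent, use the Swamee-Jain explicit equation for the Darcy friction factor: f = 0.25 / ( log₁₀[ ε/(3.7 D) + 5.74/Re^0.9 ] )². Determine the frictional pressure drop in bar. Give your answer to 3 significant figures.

ΔP ≈ 0.0948 bar

Reynolds number Re = ρVD/μ = 794 · 0.999 · 0.287 / 0.00112 = 2.033e+05.
Re > 4000 → turbulent. Relative roughness ε/D = 1.7e-06/0.287 = 5.92e-06. Swamee-Jain: f = 0.25/(log₁₀[5.92e-06/3.7 + 5.74/2.033e+05^0.9])² = 0.25/(log₁₀[1.6e-06 + 9.59e-05])² = 0.25/(-4.011)² = 0.01554.
Darcy-Weisbach: ΔP = f(L/D)(ρV²/2) = 0.01554·(442/0.287)·(794·0.999²/2) = 0.01554·1540·396.2 = 9481 Pa.
ΔP = 9481 Pa = 0.0948 bar.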